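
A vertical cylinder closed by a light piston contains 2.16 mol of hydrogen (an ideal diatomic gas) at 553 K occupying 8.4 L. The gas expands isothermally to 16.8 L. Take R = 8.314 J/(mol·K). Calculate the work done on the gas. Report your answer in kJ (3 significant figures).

W ≈ -6.88 kJ

Isothermal: W = nRT ln(V₂/V₁).
W = (2.16)(8.314)(553) × ln(16.8/8.4)
  = 9931 × 0.6931
W_by_gas = 6884 J; work on gas = −W_by = -6884 J.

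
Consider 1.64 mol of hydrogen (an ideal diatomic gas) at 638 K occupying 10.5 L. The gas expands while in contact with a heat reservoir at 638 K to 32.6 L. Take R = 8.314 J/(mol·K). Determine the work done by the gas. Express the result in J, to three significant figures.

W ≈ 9860 J

Isothermal: W = nRT ln(V₂/V₁).
W = (1.64)(8.314)(638) × ln(32.6/10.5)
  = 8699 × 1.133
W_by_gas = 9856 J.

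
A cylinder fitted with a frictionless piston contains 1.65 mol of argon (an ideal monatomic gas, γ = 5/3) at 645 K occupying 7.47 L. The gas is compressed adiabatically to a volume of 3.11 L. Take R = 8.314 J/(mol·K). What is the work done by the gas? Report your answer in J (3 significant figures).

Adiabatic: TV^(γ−1) = const with γ = 5/3.
T₂ = T₁ (V₁/V₂)^(γ−1) = 645 × (7.47/3.11)^0.667 = 645 × 1.794 = 1157 K.
W_by = nCᵥ(T₁ − T₂) = (1.65)(12.47)(645 − 1157) = -10532 J.

W ≈ -10500 J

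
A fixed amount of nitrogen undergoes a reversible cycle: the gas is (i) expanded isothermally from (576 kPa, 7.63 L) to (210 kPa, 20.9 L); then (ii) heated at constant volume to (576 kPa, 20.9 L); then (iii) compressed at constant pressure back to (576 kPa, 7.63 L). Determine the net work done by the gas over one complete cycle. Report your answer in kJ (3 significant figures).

W_net ≈ -3.21 kJ

Leg (i): W = PᵢVᵢ ln(V_f/Vᵢ) = (4395) ln(20.9/7.63) = 4429 J.
Leg (ii): W = 0.
Leg (iii): W = PΔV = (576)(7.63 − 20.9) = -7644 J.
W_net = 4429 − 7644 = -3215 J.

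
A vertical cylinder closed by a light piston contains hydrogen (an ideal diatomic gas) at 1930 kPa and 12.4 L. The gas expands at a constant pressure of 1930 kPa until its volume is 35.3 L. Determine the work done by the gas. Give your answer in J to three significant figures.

Isobaric: W = P ΔV.
W = (1930 kPa)(35.3 − 12.4 L) = (1930)(22.9) = 44197 J.

W ≈ 44200 J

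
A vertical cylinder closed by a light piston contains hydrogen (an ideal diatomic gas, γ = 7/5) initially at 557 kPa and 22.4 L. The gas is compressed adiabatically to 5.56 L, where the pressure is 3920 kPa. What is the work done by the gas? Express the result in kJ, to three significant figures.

W ≈ -23.3 kJ

Adiabatic: W = (P₁V₁ − P₂V₂)/(γ − 1) with γ = 7/5.
P₁V₁ = 12477 J, P₂V₂ = 21795 J.
W = (12477 − 21795) / 0.4 = -23296 J.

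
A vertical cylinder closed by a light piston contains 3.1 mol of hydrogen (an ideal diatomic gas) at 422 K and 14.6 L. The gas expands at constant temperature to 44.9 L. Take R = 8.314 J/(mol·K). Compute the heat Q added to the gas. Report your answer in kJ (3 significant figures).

Q ≈ 12.2 kJ

Isothermal ⇒ ΔU = 0, so Q = W = nRT ln(V₂/V₁).
Q = (3.1)(8.314)(422) ln(44.9/14.6) = 10876 × 1.123 = 12219 J.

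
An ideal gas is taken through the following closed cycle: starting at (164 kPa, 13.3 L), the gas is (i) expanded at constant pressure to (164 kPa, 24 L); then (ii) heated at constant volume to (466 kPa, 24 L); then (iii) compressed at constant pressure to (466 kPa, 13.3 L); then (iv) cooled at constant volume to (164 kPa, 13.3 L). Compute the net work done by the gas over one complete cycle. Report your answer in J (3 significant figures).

W_net ≈ -3230 J

Constant-volume legs do no work.
W(i) = (164)(24 − 13.3) = 1755 J; W(iii) = (466)(13.3 − 24) = -4986 J.
W_net = 1755 − 4986 = -3231 J (the counter-clockwise enclosed area).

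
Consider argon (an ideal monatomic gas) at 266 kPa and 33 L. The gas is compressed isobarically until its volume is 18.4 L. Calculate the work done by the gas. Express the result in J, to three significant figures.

Isobaric: W = P ΔV.
W = (266 kPa)(18.4 − 33 L) = (266)(-14.6) = -3884 J.

W ≈ -3880 J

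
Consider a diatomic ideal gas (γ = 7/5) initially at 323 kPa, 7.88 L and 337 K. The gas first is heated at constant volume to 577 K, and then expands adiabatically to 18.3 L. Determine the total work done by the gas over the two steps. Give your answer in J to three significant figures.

Step 1 (isochoric): W = 0 (constant volume).
After step 1: P = 553 kPa (V unchanged).
Step 2 (adiabatic): W = (P₁V₁ − P₂V₂)/(γ−1) = (4358 − 3111)/0.4 = 3117 J.
W_total = 0 + 3117 = 3117 J.

W_total ≈ 3120 J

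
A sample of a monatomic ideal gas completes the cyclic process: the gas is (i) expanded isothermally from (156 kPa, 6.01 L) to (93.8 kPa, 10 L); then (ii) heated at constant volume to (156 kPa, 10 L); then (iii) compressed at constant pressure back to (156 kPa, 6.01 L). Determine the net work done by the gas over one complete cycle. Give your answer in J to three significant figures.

Leg (i): W = PᵢVᵢ ln(V_f/Vᵢ) = (937.6) ln(10/6.01) = 477.4 J.
Leg (ii): W = 0.
Leg (iii): W = PΔV = (156)(6.01 − 10) = -622.4 J.
W_net = 477.4 − 622.4 = -145.1 J.

W_net ≈ -145 J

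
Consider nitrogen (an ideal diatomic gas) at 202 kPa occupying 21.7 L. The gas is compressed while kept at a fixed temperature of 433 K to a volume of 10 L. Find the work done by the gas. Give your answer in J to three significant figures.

Isothermal: W = nRT ln(V₂/V₁) = P₁V₁ ln(V₂/V₁).
P₁V₁ = (202 kPa)(21.7 L) = 4383 J.
W = 4383 × ln(10/21.7) = 4383 × -0.7747
W_by_gas = -3396 J.

W ≈ -3400 J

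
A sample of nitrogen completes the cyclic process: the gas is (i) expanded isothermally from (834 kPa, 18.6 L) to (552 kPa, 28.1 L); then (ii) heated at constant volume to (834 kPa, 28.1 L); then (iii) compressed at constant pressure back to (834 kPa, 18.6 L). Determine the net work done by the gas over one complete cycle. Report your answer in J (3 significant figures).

Leg (i): W = PᵢVᵢ ln(V_f/Vᵢ) = (15512) ln(28.1/18.6) = 6401 J.
Leg (ii): W = 0.
Leg (iii): W = PΔV = (834)(18.6 − 28.1) = -7923 J.
W_net = 6401 − 7923 = -1522 J.

W_net ≈ -1520 J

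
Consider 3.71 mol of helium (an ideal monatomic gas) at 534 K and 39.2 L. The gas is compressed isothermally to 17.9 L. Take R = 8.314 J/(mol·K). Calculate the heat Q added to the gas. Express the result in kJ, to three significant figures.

Q ≈ -12.9 kJ

Isothermal ⇒ ΔU = 0, so Q = W = nRT ln(V₂/V₁).
Q = (3.71)(8.314)(534) ln(17.9/39.2) = 16471 × -0.7839 = -12911 J.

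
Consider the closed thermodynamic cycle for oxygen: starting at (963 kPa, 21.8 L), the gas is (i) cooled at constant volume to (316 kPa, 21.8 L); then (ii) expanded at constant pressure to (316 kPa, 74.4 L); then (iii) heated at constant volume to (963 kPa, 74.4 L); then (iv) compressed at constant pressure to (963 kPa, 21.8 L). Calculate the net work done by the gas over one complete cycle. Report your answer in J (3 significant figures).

Constant-volume legs do no work.
W(ii) = (316)(74.4 − 21.8) = 16622 J; W(iv) = (963)(21.8 − 74.4) = -50654 J.
W_net = 16622 − 50654 = -34032 J (the counter-clockwise enclosed area).

W_net ≈ -34000 J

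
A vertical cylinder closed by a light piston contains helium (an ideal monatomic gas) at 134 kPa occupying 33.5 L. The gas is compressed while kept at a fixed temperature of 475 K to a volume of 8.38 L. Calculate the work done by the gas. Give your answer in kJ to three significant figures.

W ≈ -6.22 kJ

Isothermal: W = nRT ln(V₂/V₁) = P₁V₁ ln(V₂/V₁).
P₁V₁ = (134 kPa)(33.5 L) = 4489 J.
W = 4489 × ln(8.38/33.5) = 4489 × -1.386
W_by_gas = -6220 J.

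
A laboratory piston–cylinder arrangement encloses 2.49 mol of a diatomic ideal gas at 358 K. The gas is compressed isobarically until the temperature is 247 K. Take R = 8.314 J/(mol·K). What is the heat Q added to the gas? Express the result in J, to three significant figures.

Isobaric: W = nRΔT = (2.49)(8.314)(-111) = -2298 J.
ΔU = nCᵥΔT with Cᵥ = 5R/2: ΔU = (2.49)(20.79)(-111) = -5745 J.
Q = ΔU + W = -5745 − 2298 = -8043 J.

Q ≈ -8040 J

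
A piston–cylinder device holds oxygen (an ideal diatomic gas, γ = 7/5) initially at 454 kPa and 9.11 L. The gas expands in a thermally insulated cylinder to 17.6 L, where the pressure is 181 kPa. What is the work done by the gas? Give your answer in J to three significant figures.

W ≈ 2380 J

Adiabatic: W = (P₁V₁ − P₂V₂)/(γ − 1) with γ = 7/5.
P₁V₁ = 4136 J, P₂V₂ = 3186 J.
W = (4136 − 3186) / 0.4 = 2376 J.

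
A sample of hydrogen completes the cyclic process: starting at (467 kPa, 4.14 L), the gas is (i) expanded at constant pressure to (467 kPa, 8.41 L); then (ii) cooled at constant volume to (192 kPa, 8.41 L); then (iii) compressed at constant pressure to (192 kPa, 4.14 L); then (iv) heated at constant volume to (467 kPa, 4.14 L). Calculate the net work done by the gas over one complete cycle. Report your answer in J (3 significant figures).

Constant-volume legs do no work.
W(i) = (467)(8.41 − 4.14) = 1994 J; W(iii) = (192)(4.14 − 8.41) = -819.8 J.
W_net = 1994 − 819.8 = 1174 J (the clockwise enclosed area).

W_net ≈ 1170 J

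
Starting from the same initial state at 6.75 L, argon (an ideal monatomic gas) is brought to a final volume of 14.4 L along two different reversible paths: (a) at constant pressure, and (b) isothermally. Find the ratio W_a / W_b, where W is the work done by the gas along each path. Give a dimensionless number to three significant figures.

Path (a) isobaric: W = P₁(V₂ − V₁) → W_a/(P₁V₁) = 1.133.
Path (b) isothermal: W = P₁V₁ ln(V₂/V₁) → W_b/(P₁V₁) = 0.7577.
W_a / W_b = 1.133 / 0.7577 = 1.496.

W_a / W_b ≈ 1.50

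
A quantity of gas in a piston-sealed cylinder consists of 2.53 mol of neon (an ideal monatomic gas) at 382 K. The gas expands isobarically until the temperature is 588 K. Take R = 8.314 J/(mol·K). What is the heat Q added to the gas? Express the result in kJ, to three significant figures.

Q ≈ 10.8 kJ

Isobaric: W = nRΔT = (2.53)(8.314)(206) = 4333 J.
ΔU = nCᵥΔT with Cᵥ = 3R/2: ΔU = (2.53)(12.47)(206) = 6500 J.
Q = ΔU + W = 6500 + 4333 = 10833 J.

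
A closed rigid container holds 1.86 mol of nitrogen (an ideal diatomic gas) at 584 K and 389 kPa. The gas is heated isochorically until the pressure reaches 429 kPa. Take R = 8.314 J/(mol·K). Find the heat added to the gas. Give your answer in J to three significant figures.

Constant volume ⇒ W = 0, so Q = ΔU = nCᵥΔT with Cᵥ = 5R/2 = 20.79 J/(mol·K).
At constant V, T₂/T₁ = P₂/P₁ ⇒ ΔT = T₁(P₂/P₁ − 1) = 584·(429/389 − 1) = 60.05 K.
ΔU = (1.86)(20.79)(60.05) = 2322 J.

Q ≈ 2320 J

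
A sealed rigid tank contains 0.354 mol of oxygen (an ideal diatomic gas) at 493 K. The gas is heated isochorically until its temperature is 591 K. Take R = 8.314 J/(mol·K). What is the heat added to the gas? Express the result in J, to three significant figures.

Constant volume ⇒ W = 0, so Q = ΔU = nCᵥΔT with Cᵥ = 5R/2 = 20.79 J/(mol·K).
ΔU = (0.354)(20.79)(591 − 493) = 721.1 J.

Q ≈ 721 J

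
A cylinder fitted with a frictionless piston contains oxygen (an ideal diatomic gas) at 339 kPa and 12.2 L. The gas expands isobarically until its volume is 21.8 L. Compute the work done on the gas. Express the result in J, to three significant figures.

W ≈ -3250 J

Isobaric: W = P ΔV.
W = (339 kPa)(21.8 − 12.2 L) = (339)(9.6) = 3254 J.
Work on gas = −W_by = -3254 J.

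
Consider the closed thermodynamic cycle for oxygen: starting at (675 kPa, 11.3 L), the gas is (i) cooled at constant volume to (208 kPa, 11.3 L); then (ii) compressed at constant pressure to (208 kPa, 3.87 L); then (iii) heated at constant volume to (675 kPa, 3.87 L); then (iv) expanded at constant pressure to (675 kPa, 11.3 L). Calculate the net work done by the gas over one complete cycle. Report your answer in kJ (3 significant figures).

W_net ≈ 3.47 kJ

Constant-volume legs do no work.
W(ii) = (208)(3.87 − 11.3) = -1545 J; W(iv) = (675)(11.3 − 3.87) = 5015 J.
W_net = -1545 + 5015 = 3470 J (the clockwise enclosed area).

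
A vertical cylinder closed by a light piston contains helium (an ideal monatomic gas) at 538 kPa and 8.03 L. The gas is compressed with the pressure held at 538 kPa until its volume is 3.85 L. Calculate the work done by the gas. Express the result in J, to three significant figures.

Isobaric: W = P ΔV.
W = (538 kPa)(3.85 − 8.03 L) = (538)(-4.18) = -2249 J.

W ≈ -2250 J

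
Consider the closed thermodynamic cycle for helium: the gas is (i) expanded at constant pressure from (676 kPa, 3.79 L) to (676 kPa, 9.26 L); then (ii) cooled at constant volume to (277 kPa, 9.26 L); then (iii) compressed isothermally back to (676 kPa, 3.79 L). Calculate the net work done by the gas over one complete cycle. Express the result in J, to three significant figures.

W_net ≈ 1410 J

Leg (i): W = PΔV = (676)(9.26 − 3.79) = 3698 J.
Leg (ii): W = 0.
Leg (iii): W = PᵢVᵢ ln(V_f/Vᵢ) = (2565) ln(3.79/9.26) = -2291 J.
W_net = 3698 − 2291 = 1406 J.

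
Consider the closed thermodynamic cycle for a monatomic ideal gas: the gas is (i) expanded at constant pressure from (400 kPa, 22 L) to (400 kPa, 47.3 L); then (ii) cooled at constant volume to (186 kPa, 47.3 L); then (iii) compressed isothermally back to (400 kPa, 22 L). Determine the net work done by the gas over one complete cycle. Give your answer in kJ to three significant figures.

W_net ≈ 3.39 kJ

Leg (i): W = PΔV = (400)(47.3 − 22) = 10120 J.
Leg (ii): W = 0.
Leg (iii): W = PᵢVᵢ ln(V_f/Vᵢ) = (8798) ln(22/47.3) = -6734 J.
W_net = 10120 − 6734 = 3386 J.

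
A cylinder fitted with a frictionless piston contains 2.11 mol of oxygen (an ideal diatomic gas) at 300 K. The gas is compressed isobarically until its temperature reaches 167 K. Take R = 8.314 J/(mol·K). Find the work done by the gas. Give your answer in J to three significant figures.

W ≈ -2330 J

Isobaric: W = P ΔV = nR ΔT.
W = (2.11)(8.314)(167 − 300) = -2333 J.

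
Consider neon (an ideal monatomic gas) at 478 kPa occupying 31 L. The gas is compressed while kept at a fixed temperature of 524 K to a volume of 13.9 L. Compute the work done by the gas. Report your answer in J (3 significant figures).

Isothermal: W = nRT ln(V₂/V₁) = P₁V₁ ln(V₂/V₁).
P₁V₁ = (478 kPa)(31 L) = 14818 J.
W = 14818 × ln(13.9/31) = 14818 × -0.8021
W_by_gas = -11885 J.

W ≈ -11900 J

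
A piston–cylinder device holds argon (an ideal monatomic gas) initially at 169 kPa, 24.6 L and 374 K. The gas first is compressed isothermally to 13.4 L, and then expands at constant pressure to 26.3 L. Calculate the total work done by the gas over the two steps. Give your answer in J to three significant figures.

Step 1 (isothermal): W = P₁V₁ ln(V₂/V₁) = (4157) ln(13.4/24.6) = -2526 J.
After step 1: P = 310.3 kPa, V = 13.4 L, T = 374 K.
Step 2 (isobaric): W = PΔV = (310.3 kPa)(26.3 − 13.4 L) = 4002 J.
W_total = -2526 + 4002 = 1477 J.

W_total ≈ 1480 J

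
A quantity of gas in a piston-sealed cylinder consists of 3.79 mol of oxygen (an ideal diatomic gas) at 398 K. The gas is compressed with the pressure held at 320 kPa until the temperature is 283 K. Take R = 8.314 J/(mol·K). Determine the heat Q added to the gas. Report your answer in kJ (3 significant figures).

Q ≈ -12.7 kJ

Isobaric: W = nRΔT = (3.79)(8.314)(-115) = -3624 J.
ΔU = nCᵥΔT with Cᵥ = 5R/2: ΔU = (3.79)(20.79)(-115) = -9059 J.
Q = ΔU + W = -9059 − 3624 = -12683 J.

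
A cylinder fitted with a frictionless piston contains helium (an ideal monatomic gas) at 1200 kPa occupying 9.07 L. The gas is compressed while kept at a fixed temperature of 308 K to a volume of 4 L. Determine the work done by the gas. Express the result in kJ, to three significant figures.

W ≈ -8.91 kJ

Isothermal: W = nRT ln(V₂/V₁) = P₁V₁ ln(V₂/V₁).
P₁V₁ = (1200 kPa)(9.07 L) = 10884 J.
W = 10884 × ln(4/9.07) = 10884 × -0.8187
W_by_gas = -8910 J.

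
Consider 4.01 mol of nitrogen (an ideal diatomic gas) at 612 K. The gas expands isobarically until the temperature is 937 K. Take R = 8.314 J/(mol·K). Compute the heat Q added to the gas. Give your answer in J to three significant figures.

Q ≈ 37900 J

Isobaric: W = nRΔT = (4.01)(8.314)(325) = 10835 J.
ΔU = nCᵥΔT with Cᵥ = 5R/2: ΔU = (4.01)(20.79)(325) = 27088 J.
Q = ΔU + W = 27088 + 10835 = 37923 J.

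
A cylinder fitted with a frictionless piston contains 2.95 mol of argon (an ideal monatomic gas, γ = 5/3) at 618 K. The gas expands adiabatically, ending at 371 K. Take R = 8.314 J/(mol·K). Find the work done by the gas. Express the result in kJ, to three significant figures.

W ≈ 9.09 kJ

Adiabatic ⇒ Q = 0, so W_by = −ΔU = nCᵥ(T₁ − T₂).
Cᵥ = 3R/2 = 12.47 J/(mol·K).
W = (2.95)(12.47)(618 − 371) = 9087 J.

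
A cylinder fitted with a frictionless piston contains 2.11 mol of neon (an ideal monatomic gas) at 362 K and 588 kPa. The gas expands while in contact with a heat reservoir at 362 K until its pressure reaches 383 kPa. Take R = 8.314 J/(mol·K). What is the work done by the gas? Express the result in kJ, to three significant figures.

Isothermal process: W = nRT ln(V₂/V₁) = nRT ln(P₁/P₂).
W = (2.11)(8.314)(362) × ln(588/383)
  = 6350 × ln(1.535) = 6350 × 0.4287
W_by_gas = 2722 J.

W ≈ 2.72 kJ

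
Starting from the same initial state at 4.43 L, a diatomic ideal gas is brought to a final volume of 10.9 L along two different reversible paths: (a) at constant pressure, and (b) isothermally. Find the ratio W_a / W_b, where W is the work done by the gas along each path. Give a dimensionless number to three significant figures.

W_a / W_b ≈ 1.62

Path (a) isobaric: W = P₁(V₂ − V₁) → W_a/(P₁V₁) = 1.46.
Path (b) isothermal: W = P₁V₁ ln(V₂/V₁) → W_b/(P₁V₁) = 0.9004.
W_a / W_b = 1.46 / 0.9004 = 1.622.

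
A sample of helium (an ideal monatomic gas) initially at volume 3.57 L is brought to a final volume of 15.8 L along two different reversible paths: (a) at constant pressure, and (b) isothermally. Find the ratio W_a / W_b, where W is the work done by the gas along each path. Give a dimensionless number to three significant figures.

W_a / W_b ≈ 2.30

Path (a) isobaric: W = P₁(V₂ − V₁) → W_a/(P₁V₁) = 3.426.
Path (b) isothermal: W = P₁V₁ ln(V₂/V₁) → W_b/(P₁V₁) = 1.487.
W_a / W_b = 3.426 / 1.487 = 2.303.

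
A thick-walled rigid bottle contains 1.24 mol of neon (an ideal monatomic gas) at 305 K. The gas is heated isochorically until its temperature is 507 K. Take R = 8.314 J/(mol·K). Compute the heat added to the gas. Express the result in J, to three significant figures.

Q ≈ 3120 J

Constant volume ⇒ W = 0, so Q = ΔU = nCᵥΔT with Cᵥ = 3R/2 = 12.47 J/(mol·K).
ΔU = (1.24)(12.47)(507 − 305) = 3124 J.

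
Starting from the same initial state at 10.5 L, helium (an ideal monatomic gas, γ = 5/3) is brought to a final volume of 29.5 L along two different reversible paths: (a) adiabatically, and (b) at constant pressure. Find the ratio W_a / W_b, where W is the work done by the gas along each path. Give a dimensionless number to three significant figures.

Path (a) adiabatic: W = P₁V₁(1 − (V₁/V₂)^(γ−1))/(γ−1) → W_a/(P₁V₁) = 0.7466.
Path (b) isobaric: W = P₁(V₂ − V₁) → W_b/(P₁V₁) = 1.81.
W_a / W_b = 0.7466 / 1.81 = 0.4126.

W_a / W_b ≈ 0.413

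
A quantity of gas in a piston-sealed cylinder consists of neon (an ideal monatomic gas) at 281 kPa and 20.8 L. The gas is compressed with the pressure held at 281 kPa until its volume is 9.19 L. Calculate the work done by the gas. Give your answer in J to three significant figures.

W ≈ -3260 J

Isobaric: W = P ΔV.
W = (281 kPa)(9.19 − 20.8 L) = (281)(-11.61) = -3262 J.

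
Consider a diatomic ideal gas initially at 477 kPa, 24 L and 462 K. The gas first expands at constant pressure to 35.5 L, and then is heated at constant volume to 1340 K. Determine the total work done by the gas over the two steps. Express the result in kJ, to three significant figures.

Step 1 (isobaric): W = PΔV = (477 kPa)(35.5 − 24 L) = 5486 J.
Step 2 (isochoric): W = 0 (constant volume).
W_total = 5486 + 0 = 5486 J.

W_total ≈ 5.49 kJ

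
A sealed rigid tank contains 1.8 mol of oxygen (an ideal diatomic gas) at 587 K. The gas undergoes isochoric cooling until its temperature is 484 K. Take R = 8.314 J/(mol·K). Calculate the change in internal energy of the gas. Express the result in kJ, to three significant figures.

ΔU ≈ -3.85 kJ

Constant volume ⇒ W = 0, so Q = ΔU = nCᵥΔT with Cᵥ = 5R/2 = 20.79 J/(mol·K).
ΔU = (1.8)(20.79)(484 − 587) = -3854 J.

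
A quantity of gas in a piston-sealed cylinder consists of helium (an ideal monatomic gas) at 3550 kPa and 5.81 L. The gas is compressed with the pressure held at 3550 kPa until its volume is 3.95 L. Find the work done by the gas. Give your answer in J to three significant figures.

Isobaric: W = P ΔV.
W = (3550 kPa)(3.95 − 5.81 L) = (3550)(-1.86) = -6603 J.

W ≈ -6600 J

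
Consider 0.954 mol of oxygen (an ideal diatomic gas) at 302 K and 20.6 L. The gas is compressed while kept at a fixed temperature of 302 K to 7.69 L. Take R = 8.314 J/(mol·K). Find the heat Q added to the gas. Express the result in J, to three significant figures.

Q ≈ -2360 J

Isothermal ⇒ ΔU = 0, so Q = W = nRT ln(V₂/V₁).
Q = (0.954)(8.314)(302) ln(7.69/20.6) = 2395 × -0.9854 = -2360 J.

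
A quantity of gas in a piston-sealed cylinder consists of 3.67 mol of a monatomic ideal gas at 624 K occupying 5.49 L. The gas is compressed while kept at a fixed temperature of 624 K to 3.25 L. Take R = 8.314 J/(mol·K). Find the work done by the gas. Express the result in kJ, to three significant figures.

W ≈ -9.98 kJ

Isothermal: W = nRT ln(V₂/V₁).
W = (3.67)(8.314)(624) × ln(3.25/5.49)
  = 19040 × -0.5243
W_by_gas = -9982 J.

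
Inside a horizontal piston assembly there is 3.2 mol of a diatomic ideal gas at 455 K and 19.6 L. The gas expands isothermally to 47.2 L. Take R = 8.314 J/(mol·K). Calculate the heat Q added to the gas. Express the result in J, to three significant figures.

Isothermal ⇒ ΔU = 0, so Q = W = nRT ln(V₂/V₁).
Q = (3.2)(8.314)(455) ln(47.2/19.6) = 12105 × 0.8789 = 10639 J.

Q ≈ 10600 J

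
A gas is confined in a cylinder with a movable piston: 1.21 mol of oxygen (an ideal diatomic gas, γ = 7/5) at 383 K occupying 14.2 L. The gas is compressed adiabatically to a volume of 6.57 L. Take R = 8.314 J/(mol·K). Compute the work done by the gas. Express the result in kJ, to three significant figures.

W ≈ -3.48 kJ

Adiabatic: TV^(γ−1) = const with γ = 7/5.
T₂ = T₁ (V₁/V₂)^(γ−1) = 383 × (14.2/6.57)^0.4 = 383 × 1.361 = 521.3 K.
W_by = nCᵥ(T₁ − T₂) = (1.21)(20.79)(383 − 521.3) = -3478 J.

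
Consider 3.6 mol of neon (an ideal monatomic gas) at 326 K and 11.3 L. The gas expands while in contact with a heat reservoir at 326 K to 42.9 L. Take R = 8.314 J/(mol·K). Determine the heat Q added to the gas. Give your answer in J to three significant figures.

Q ≈ 13000 J

Isothermal ⇒ ΔU = 0, so Q = W = nRT ln(V₂/V₁).
Q = (3.6)(8.314)(326) ln(42.9/11.3) = 9757 × 1.334 = 13017 J.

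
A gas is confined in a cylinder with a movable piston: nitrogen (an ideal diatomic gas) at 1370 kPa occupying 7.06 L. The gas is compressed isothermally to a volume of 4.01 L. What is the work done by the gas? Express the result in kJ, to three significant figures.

W ≈ -5.47 kJ

Isothermal: W = nRT ln(V₂/V₁) = P₁V₁ ln(V₂/V₁).
P₁V₁ = (1370 kPa)(7.06 L) = 9672 J.
W = 9672 × ln(4.01/7.06) = 9672 × -0.5657
W_by_gas = -5471 J.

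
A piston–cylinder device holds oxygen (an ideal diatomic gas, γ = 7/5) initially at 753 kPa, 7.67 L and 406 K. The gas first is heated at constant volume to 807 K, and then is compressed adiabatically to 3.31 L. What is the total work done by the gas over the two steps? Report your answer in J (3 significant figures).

Step 1 (isochoric): W = 0 (constant volume).
After step 1: P = 1497 kPa (V unchanged).
Step 2 (adiabatic): W = (P₁V₁ − P₂V₂)/(γ−1) = (11480 − 16067)/0.4 = -11467 J.
W_total = 0 − 11467 = -11467 J.

W_total ≈ -11500 J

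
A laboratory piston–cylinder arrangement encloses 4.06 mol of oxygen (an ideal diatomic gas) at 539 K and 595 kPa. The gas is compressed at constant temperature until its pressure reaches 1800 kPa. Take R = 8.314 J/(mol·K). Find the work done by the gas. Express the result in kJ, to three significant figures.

Isothermal process: W = nRT ln(V₂/V₁) = nRT ln(P₁/P₂).
W = (4.06)(8.314)(539) × ln(595/1800)
  = 18194 × ln(0.3306) = 18194 × -1.107
W_by_gas = -20140 J.

W ≈ -20.1 kJ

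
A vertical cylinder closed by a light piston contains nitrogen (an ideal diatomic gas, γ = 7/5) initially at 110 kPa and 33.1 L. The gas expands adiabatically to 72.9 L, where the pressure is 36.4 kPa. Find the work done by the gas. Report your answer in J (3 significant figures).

Adiabatic: W = (P₁V₁ − P₂V₂)/(γ − 1) with γ = 7/5.
P₁V₁ = 3641 J, P₂V₂ = 2654 J.
W = (3641 − 2654) / 0.4 = 2469 J.

W ≈ 2470 J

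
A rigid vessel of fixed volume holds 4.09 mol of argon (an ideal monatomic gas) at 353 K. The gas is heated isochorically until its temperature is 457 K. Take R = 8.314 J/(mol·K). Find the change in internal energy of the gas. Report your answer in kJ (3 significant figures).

Constant volume ⇒ W = 0, so Q = ΔU = nCᵥΔT with Cᵥ = 3R/2 = 12.47 J/(mol·K).
ΔU = (4.09)(12.47)(457 − 353) = 5305 J.

ΔU ≈ 5.30 kJ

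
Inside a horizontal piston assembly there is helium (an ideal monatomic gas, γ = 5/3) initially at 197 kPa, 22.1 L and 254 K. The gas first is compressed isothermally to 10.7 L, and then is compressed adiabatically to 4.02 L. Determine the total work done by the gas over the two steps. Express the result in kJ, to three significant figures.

Step 1 (isothermal): W = P₁V₁ ln(V₂/V₁) = (4354) ln(10.7/22.1) = -3158 J.
After step 1: P = 406.9 kPa, V = 10.7 L, T = 254 K.
Step 2 (adiabatic): W = (P₁V₁ − P₂V₂)/(γ−1) = (4354 − 8362)/0.667 = -6012 J.
W_total = -3158 − 6012 = -9170 J.

W_total ≈ -9.17 kJ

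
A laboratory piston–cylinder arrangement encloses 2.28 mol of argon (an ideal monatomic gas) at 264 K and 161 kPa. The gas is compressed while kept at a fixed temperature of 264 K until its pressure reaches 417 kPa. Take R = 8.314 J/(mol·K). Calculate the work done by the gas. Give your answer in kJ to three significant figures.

Isothermal process: W = nRT ln(V₂/V₁) = nRT ln(P₁/P₂).
W = (2.28)(8.314)(264) × ln(161/417)
  = 5004 × ln(0.3861) = 5004 × -0.9517
W_by_gas = -4763 J.

W ≈ -4.76 kJ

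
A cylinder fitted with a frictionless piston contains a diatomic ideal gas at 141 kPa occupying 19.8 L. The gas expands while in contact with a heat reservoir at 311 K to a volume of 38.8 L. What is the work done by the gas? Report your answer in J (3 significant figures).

Isothermal: W = nRT ln(V₂/V₁) = P₁V₁ ln(V₂/V₁).
P₁V₁ = (141 kPa)(19.8 L) = 2792 J.
W = 2792 × ln(38.8/19.8) = 2792 × 0.6727
W_by_gas = 1878 J.

W ≈ 1880 J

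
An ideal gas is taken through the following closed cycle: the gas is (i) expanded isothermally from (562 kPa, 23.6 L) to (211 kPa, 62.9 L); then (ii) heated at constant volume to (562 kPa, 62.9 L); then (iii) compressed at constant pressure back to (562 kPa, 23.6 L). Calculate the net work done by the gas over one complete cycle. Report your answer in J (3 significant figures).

W_net ≈ -9080 J

Leg (i): W = PᵢVᵢ ln(V_f/Vᵢ) = (13263) ln(62.9/23.6) = 13002 J.
Leg (ii): W = 0.
Leg (iii): W = PΔV = (562)(23.6 − 62.9) = -22087 J.
W_net = 13002 − 22087 = -9085 J.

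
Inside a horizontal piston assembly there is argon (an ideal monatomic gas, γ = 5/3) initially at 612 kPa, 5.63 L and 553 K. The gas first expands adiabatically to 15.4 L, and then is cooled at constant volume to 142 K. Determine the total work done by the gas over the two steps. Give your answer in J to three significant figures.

Step 1 (adiabatic): W = (P₁V₁ − P₂V₂)/(γ−1) = (3446 − 1762)/0.667 = 2526 J.
Step 2 (isochoric): W = 0 (constant volume).
W_total = 2526 + 0 = 2526 J.

W_total ≈ 2530 J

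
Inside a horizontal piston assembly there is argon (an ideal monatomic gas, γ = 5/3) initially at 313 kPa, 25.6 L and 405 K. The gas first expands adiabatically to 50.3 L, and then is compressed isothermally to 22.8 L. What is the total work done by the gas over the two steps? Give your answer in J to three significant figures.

W_total ≈ 316 J

Step 1 (adiabatic): W = (P₁V₁ − P₂V₂)/(γ−1) = (8013 − 5108)/0.667 = 4358 J.
After step 1: P = 101.5 kPa, V = 50.3 L, T = 258.2 K.
Step 2 (isothermal): W = P₁V₁ ln(V₂/V₁) = (5108) ln(22.8/50.3) = -4042 J.
W_total = 4358 − 4042 = 316 J.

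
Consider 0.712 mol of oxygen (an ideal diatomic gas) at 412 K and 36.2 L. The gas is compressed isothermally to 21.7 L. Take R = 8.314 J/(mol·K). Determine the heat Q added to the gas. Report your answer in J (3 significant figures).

Q ≈ -1250 J

Isothermal ⇒ ΔU = 0, so Q = W = nRT ln(V₂/V₁).
Q = (0.712)(8.314)(412) ln(21.7/36.2) = 2439 × -0.5117 = -1248 J.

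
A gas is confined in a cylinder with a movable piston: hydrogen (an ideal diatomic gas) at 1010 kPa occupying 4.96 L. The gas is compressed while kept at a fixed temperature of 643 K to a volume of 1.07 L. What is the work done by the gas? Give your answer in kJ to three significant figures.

Isothermal: W = nRT ln(V₂/V₁) = P₁V₁ ln(V₂/V₁).
P₁V₁ = (1010 kPa)(4.96 L) = 5010 J.
W = 5010 × ln(1.07/4.96) = 5010 × -1.534
W_by_gas = -7683 J.

W ≈ -7.68 kJ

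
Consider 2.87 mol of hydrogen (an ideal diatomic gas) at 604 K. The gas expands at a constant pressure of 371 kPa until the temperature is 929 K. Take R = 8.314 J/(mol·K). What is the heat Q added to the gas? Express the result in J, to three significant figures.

Isobaric: W = nRΔT = (2.87)(8.314)(325) = 7755 J.
ΔU = nCᵥΔT with Cᵥ = 5R/2: ΔU = (2.87)(20.79)(325) = 19387 J.
Q = ΔU + W = 19387 + 7755 = 27142 J.

Q ≈ 27100 J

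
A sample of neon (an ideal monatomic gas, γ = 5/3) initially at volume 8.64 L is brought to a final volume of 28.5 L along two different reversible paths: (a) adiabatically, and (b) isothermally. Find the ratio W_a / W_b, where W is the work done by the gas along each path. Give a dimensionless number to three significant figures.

Path (a) adiabatic: W = P₁V₁(1 − (V₁/V₂)^(γ−1))/(γ−1) → W_a/(P₁V₁) = 0.8231.
Path (b) isothermal: W = P₁V₁ ln(V₂/V₁) → W_b/(P₁V₁) = 1.194.
W_a / W_b = 0.8231 / 1.194 = 0.6896.

W_a / W_b ≈ 0.690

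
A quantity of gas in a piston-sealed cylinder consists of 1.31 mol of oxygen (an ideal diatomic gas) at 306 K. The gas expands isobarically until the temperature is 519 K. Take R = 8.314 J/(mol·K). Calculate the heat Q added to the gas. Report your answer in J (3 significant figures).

Q ≈ 8120 J

Isobaric: W = nRΔT = (1.31)(8.314)(213) = 2320 J.
ΔU = nCᵥΔT with Cᵥ = 5R/2: ΔU = (1.31)(20.79)(213) = 5800 J.
Q = ΔU + W = 5800 + 2320 = 8119 J.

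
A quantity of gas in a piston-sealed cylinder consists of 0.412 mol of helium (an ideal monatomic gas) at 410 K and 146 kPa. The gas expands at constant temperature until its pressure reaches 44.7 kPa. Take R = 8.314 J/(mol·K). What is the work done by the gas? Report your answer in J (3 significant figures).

Isothermal process: W = nRT ln(V₂/V₁) = nRT ln(P₁/P₂).
W = (0.412)(8.314)(410) × ln(146/44.7)
  = 1404 × ln(3.266) = 1404 × 1.184
W_by_gas = 1662 J.

W ≈ 1660 J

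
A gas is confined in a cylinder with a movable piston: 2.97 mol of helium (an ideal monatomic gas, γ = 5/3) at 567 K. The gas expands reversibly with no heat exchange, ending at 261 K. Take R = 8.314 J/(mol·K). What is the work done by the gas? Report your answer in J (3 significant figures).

Adiabatic ⇒ Q = 0, so W_by = −ΔU = nCᵥ(T₁ − T₂).
Cᵥ = 3R/2 = 12.47 J/(mol·K).
W = (2.97)(12.47)(567 − 261) = 11334 J.

W ≈ 11300 J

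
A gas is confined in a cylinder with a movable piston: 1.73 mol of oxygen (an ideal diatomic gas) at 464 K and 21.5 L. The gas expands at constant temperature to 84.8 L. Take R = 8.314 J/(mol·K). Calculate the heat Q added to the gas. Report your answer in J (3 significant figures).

Q ≈ 9160 J

Isothermal ⇒ ΔU = 0, so Q = W = nRT ln(V₂/V₁).
Q = (1.73)(8.314)(464) ln(84.8/21.5) = 6674 × 1.372 = 9158 J.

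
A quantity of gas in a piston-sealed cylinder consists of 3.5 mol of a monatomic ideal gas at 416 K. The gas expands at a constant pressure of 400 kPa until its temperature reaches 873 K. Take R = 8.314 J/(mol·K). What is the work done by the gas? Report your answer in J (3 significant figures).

Isobaric: W = P ΔV = nR ΔT.
W = (3.5)(8.314)(873 − 416) = 13298 J.

W ≈ 13300 J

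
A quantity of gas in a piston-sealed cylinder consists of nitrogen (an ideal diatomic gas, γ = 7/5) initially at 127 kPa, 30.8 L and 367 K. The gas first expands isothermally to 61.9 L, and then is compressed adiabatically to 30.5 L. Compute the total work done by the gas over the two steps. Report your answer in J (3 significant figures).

Step 1 (isothermal): W = P₁V₁ ln(V₂/V₁) = (3912) ln(61.9/30.8) = 2730 J.
After step 1: P = 63.19 kPa, V = 61.9 L, T = 367 K.
Step 2 (adiabatic): W = (P₁V₁ − P₂V₂)/(γ−1) = (3912 − 5192)/0.4 = -3200 J.
W_total = 2730 − 3200 = -470 J.

W_total ≈ -470 J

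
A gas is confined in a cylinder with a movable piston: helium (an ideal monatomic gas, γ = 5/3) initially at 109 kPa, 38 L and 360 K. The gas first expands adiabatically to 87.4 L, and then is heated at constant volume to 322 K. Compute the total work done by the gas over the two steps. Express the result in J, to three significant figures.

W_total ≈ 2650 J

Step 1 (adiabatic): W = (P₁V₁ − P₂V₂)/(γ−1) = (4142 − 2377)/0.667 = 2647 J.
Step 2 (isochoric): W = 0 (constant volume).
W_total = 2647 + 0 = 2647 J.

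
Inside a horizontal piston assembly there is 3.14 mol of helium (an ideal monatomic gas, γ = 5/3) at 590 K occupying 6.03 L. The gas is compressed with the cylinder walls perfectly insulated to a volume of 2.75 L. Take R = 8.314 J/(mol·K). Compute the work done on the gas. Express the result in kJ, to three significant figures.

W ≈ 15.9 kJ

Adiabatic: TV^(γ−1) = const with γ = 5/3.
T₂ = T₁ (V₁/V₂)^(γ−1) = 590 × (6.03/2.75)^0.667 = 590 × 1.688 = 995.8 K.
W_by = nCᵥ(T₁ − T₂) = (3.14)(12.47)(590 − 995.8) = -15891 J.
Work on gas = −W_by = 15891 J.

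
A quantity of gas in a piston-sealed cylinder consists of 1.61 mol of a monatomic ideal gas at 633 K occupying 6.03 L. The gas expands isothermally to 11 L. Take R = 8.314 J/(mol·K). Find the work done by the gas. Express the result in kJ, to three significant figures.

Isothermal: W = nRT ln(V₂/V₁).
W = (1.61)(8.314)(633) × ln(11/6.03)
  = 8473 × 0.6011
W_by_gas = 5094 J.

W ≈ 5.09 kJ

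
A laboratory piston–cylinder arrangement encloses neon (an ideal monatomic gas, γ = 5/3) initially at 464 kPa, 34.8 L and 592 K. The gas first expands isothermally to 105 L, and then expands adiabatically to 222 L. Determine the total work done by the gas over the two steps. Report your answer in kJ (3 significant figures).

W_total ≈ 27.3 kJ

Step 1 (isothermal): W = P₁V₁ ln(V₂/V₁) = (16147) ln(105/34.8) = 17832 J.
After step 1: P = 153.8 kPa, V = 105 L, T = 592 K.
Step 2 (adiabatic): W = (P₁V₁ − P₂V₂)/(γ−1) = (16147 − 9802)/0.667 = 9518 J.
W_total = 17832 + 9518 = 27350 J.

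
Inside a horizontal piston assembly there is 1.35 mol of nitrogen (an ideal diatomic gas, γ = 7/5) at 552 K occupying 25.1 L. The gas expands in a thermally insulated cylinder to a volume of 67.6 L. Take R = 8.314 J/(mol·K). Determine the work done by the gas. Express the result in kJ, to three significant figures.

Adiabatic: TV^(γ−1) = const with γ = 7/5.
T₂ = T₁ (V₁/V₂)^(γ−1) = 552 × (25.1/67.6)^0.4 = 552 × 0.6728 = 371.4 K.
W_by = nCᵥ(T₁ − T₂) = (1.35)(20.79)(552 − 371.4) = 5068 J.

W ≈ 5.07 kJ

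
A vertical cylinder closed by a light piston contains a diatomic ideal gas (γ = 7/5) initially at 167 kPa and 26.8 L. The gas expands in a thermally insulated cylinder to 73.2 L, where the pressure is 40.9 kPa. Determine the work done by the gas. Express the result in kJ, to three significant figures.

W ≈ 3.70 kJ

Adiabatic: W = (P₁V₁ − P₂V₂)/(γ − 1) with γ = 7/5.
P₁V₁ = 4476 J, P₂V₂ = 2994 J.
W = (4476 − 2994) / 0.4 = 3704 J.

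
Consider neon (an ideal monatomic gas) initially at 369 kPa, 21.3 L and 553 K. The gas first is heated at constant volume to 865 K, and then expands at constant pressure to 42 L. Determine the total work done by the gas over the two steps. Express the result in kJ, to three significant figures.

W_total ≈ 11.9 kJ

Step 1 (isochoric): W = 0 (constant volume).
After step 1: P = 577.2 kPa (V unchanged).
Step 2 (isobaric): W = PΔV = (577.2 kPa)(42 − 21.3 L) = 11948 J.
W_total = 0 + 11948 = 11948 J.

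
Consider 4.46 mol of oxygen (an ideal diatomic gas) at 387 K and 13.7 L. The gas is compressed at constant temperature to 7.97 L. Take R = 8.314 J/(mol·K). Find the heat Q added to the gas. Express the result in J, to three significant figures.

Q ≈ -7770 J

Isothermal ⇒ ΔU = 0, so Q = W = nRT ln(V₂/V₁).
Q = (4.46)(8.314)(387) ln(7.97/13.7) = 14350 × -0.5417 = -7774 J.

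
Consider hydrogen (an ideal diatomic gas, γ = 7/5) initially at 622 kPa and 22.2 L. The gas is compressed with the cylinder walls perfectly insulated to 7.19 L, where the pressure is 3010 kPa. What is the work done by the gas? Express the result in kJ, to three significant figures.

Adiabatic: W = (P₁V₁ − P₂V₂)/(γ − 1) with γ = 7/5.
P₁V₁ = 13808 J, P₂V₂ = 21642 J.
W = (13808 − 21642) / 0.4 = -19584 J.

W ≈ -19.6 kJ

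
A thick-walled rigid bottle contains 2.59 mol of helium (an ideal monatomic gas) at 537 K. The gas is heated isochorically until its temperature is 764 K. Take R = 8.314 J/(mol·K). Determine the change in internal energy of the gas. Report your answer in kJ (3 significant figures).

ΔU ≈ 7.33 kJ

Constant volume ⇒ W = 0, so Q = ΔU = nCᵥΔT with Cᵥ = 3R/2 = 12.47 J/(mol·K).
ΔU = (2.59)(12.47)(764 − 537) = 7332 J.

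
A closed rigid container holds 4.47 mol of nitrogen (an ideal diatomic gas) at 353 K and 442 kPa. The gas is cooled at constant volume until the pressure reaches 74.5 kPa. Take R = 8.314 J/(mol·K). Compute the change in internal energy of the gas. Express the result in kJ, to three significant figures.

Constant volume ⇒ W = 0, so Q = ΔU = nCᵥΔT with Cᵥ = 5R/2 = 20.79 J/(mol·K).
At constant V, T₂/T₁ = P₂/P₁ ⇒ ΔT = T₁(P₂/P₁ − 1) = 353·(74.5/442 − 1) = -293.5 K.
ΔU = (4.47)(20.79)(-293.5) = -27269 J.

ΔU ≈ -27.3 kJ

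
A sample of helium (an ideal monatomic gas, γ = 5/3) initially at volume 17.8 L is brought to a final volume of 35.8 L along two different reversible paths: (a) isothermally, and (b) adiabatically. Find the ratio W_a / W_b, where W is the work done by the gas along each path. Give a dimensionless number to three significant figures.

Path (a) isothermal: W = P₁V₁ ln(V₂/V₁) → W_a/(P₁V₁) = 0.6987.
Path (b) adiabatic: W = P₁V₁(1 − (V₁/V₂)^(γ−1))/(γ−1) → W_b/(P₁V₁) = 0.5586.
W_a / W_b = 0.6987 / 0.5586 = 1.251.

W_a / W_b ≈ 1.25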